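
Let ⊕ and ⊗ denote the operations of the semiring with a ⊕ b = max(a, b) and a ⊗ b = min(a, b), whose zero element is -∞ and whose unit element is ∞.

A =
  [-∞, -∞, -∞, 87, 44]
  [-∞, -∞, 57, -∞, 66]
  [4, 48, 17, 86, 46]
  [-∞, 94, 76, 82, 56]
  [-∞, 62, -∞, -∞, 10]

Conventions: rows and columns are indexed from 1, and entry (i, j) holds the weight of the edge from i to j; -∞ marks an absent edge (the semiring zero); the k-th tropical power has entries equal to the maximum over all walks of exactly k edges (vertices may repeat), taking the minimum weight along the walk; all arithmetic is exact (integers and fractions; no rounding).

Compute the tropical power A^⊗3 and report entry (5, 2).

A^⊗2:
  [-∞, 87, 76, 82, 56]
  [4, 62, 17, 57, 46]
  [4, 86, 76, 82, 56]
  [4, 82, 76, 82, 66]
  [-∞, 10, 57, -∞, 62]
A^⊗3:
  [4, 82, 76, 82, 66]
  [4, 57, 57, 57, 62]
  [4, 82, 76, 82, 66]
  [4, 82, 76, 82, 66]
  [4, 62, 17, 57, 46]
Key observation: the optimum is the walk 5->2->5->2, with weight 62 min 66 min 62 = 62.
Optimal value attained by: walk 5->2->5->2.
Answer: (A^⊗3)[5][2] = 62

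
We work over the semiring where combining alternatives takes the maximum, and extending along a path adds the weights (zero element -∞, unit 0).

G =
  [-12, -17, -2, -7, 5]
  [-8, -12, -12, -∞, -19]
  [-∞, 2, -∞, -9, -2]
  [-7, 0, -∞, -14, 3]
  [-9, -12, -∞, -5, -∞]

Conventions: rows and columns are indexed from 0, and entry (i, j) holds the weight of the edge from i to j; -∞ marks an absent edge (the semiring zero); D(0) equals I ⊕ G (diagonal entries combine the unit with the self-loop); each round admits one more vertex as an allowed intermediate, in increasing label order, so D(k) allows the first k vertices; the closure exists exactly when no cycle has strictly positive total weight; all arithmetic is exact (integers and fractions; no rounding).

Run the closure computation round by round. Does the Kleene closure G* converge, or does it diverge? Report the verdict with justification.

D(0):
  [0, -17, -2, -7, 5]
  [-8, 0, -12, -∞, -19]
  [-∞, 2, 0, -9, -2]
  [-7, 0, -∞, 0, 3]
  [-9, -12, -∞, -5, 0]
D(1):
  [0, -17, -2, -7, 5]
  [-8, 0, -10, -15, -3]
  [-∞, 2, 0, -9, -2]
  [-7, 0, -9, 0, 3]
  [-9, -12, -11, -5, 0]
D(2):
  [0, -17, -2, -7, 5]
  [-8, 0, -10, -15, -3]
  [-6, 2, 0, -9, -1]
  [-7, 0, -9, 0, 3]
  [-9, -12, -11, -5, 0]
D(3):
  [0, 0, -2, -7, 5]
  [-8, 0, -10, -15, -3]
  [-6, 2, 0, -9, -1]
  [-7, 0, -9, 0, 3]
  [-9, -9, -11, -5, 0]
D(4):
  [0, 0, -2, -7, 5]
  [-8, 0, -10, -15, -3]
  [-6, 2, 0, -9, -1]
  [-7, 0, -9, 0, 3]
  [-9, -5, -11, -5, 0]
D(5):
  [0, 0, -2, 0, 5]
  [-8, 0, -10, -8, -3]
  [-6, 2, 0, -6, -1]
  [-6, 0, -8, 0, 3]
  [-9, -5, -11, -5, 0]
Key observation: every diagonal entry stays at the unit through all rounds, so no improving cycle exists.
Answer: CONVERGES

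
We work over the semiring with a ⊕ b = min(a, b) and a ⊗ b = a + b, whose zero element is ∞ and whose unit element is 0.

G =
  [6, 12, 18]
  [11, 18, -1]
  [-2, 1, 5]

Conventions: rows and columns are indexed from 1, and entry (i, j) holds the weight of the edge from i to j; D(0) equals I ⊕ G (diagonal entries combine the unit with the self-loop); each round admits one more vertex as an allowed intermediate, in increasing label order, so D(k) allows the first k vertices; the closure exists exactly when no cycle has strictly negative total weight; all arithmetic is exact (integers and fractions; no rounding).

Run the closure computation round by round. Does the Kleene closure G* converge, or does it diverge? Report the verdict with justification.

D(0):
  [0, 12, 18]
  [11, 0, -1]
  [-2, 1, 0]
D(1):
  [0, 12, 18]
  [11, 0, -1]
  [-2, 1, 0]
D(2):
  [0, 12, 11]
  [11, 0, -1]
  [-2, 1, 0]
D(3):
  [0, 12, 11]
  [-3, 0, -1]
  [-2, 1, 0]
Key observation: every diagonal entry stays at the unit through all rounds, so no improving cycle exists.
Answer: CONVERGES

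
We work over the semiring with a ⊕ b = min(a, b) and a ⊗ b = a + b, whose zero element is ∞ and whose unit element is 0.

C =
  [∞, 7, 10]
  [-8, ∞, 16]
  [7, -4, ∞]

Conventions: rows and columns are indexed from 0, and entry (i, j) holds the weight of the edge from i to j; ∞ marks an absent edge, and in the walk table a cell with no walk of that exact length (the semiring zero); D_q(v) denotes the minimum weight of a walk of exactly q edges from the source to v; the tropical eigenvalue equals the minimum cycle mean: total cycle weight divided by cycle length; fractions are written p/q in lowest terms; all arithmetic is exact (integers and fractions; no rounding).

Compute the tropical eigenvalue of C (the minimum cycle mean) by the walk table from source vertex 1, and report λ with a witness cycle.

q=0: [∞, 0, ∞]
q=1: [-8, ∞, 16]
q=2: [23, -1, 2]
q=3: [-9, -2, 15]
Optimal cycle mean attained by: cycle 0->2->1->0, total 10 + (-4) + (-8), length 3.
Answer: λ = -2/3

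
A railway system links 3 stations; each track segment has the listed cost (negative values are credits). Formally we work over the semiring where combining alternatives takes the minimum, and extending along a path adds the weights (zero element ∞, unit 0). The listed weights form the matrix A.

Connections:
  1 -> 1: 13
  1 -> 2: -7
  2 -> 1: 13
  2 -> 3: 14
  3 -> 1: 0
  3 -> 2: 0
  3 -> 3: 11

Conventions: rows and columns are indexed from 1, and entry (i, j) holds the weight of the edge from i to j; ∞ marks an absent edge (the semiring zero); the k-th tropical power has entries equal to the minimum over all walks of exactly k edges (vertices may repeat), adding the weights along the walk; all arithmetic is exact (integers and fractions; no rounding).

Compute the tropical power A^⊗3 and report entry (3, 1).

A^⊗2:
  [6, 6, 7]
  [14, 6, 25]
  [11, -7, 14]
A^⊗3:
  [7, -1, 18]
  [19, 7, 20]
  [6, 4, 7]
Key observation: the optimum is the walk 3->1->2->1, with weight 0 + (-7) + 13 = 6.
Optimal value attained by: walk 3->1->2->1.
Answer: (A^⊗3)[3][1] = 6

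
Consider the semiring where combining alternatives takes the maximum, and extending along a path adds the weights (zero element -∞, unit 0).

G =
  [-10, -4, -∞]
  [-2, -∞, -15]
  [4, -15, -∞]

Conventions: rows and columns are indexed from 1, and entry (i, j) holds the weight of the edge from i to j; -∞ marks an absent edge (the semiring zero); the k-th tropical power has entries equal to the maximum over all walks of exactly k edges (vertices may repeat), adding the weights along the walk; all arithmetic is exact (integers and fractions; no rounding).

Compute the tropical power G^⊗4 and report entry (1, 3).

G^⊗2:
  [-6, -14, -19]
  [-11, -6, -∞]
  [-6, 0, -30]
G^⊗3:
  [-15, -10, -29]
  [-8, -15, -21]
  [-2, -10, -15]
G^⊗4:
  [-12, -19, -25]
  [-17, -12, -30]
  [-11, -6, -25]
Key observation: the optimum is the walk 1->2->1->2->3, with weight (-4) + (-2) + (-4) + (-15) = -25.
Optimal value attained by: walk 1->2->1->2->3.
Answer: (G^⊗4)[1][3] = -25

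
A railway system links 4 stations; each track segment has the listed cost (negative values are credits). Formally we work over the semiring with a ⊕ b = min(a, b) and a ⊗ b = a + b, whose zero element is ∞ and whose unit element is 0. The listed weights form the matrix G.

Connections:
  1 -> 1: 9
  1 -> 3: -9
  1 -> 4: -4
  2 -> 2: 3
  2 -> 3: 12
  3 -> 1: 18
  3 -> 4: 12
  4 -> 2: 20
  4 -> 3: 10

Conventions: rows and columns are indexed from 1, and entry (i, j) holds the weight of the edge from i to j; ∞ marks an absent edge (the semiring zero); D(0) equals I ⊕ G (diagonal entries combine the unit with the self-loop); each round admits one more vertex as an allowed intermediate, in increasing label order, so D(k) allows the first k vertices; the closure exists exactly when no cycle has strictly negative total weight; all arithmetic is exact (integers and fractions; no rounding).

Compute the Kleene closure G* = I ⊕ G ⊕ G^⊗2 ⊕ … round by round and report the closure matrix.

D(0):
  [0, ∞, -9, -4]
  [∞, 0, 12, ∞]
  [18, ∞, 0, 12]
  [∞, 20, 10, 0]
D(1):
  [0, ∞, -9, -4]
  [∞, 0, 12, ∞]
  [18, ∞, 0, 12]
  [∞, 20, 10, 0]
D(2):
  [0, ∞, -9, -4]
  [∞, 0, 12, ∞]
  [18, ∞, 0, 12]
  [∞, 20, 10, 0]
D(3):
  [0, ∞, -9, -4]
  [30, 0, 12, 24]
  [18, ∞, 0, 12]
  [28, 20, 10, 0]
D(4):
  [0, 16, -9, -4]
  [30, 0, 12, 24]
  [18, 32, 0, 12]
  [28, 20, 10, 0]
Answer: G* = [[0, 16, -9, -4], [30, 0, 12, 24], [18, 32, 0, 12], [28, 20, 10, 0]]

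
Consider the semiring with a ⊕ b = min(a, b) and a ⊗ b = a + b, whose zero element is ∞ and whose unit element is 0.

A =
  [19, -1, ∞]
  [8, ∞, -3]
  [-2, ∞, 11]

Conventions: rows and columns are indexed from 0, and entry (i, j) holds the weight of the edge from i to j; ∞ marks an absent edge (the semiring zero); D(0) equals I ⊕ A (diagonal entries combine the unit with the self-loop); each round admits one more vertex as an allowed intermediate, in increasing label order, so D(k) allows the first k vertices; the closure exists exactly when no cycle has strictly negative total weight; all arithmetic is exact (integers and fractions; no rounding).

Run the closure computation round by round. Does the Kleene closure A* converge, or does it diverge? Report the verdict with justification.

D(0):
  [0, -1, ∞]
  [8, 0, -3]
  [-2, ∞, 0]
D(1):
  [0, -1, ∞]
  [8, 0, -3]
  [-2, -3, 0]
Detection: at round 2, diagonal entry (2, 2) turns strictly negative.
Key observation: the cycle 2->0->1->2 has total weight (-2) + (-1) + (-3), which is strictly negative.
Answer: DIVERGES — negative cycle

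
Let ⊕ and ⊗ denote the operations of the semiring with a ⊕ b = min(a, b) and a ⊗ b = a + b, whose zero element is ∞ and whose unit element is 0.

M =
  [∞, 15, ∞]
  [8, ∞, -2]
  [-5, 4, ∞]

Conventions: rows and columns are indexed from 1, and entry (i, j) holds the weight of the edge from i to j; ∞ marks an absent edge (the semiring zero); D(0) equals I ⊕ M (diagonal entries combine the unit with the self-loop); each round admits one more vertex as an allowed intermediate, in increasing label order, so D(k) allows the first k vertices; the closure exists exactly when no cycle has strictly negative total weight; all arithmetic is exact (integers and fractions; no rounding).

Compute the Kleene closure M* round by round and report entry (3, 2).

D(0):
  [0, 15, ∞]
  [8, 0, -2]
  [-5, 4, 0]
D(1):
  [0, 15, ∞]
  [8, 0, -2]
  [-5, 4, 0]
D(2):
  [0, 15, 13]
  [8, 0, -2]
  [-5, 4, 0]
D(3):
  [0, 15, 13]
  [-7, 0, -2]
  [-5, 4, 0]
Answer: M*[3][2] = 4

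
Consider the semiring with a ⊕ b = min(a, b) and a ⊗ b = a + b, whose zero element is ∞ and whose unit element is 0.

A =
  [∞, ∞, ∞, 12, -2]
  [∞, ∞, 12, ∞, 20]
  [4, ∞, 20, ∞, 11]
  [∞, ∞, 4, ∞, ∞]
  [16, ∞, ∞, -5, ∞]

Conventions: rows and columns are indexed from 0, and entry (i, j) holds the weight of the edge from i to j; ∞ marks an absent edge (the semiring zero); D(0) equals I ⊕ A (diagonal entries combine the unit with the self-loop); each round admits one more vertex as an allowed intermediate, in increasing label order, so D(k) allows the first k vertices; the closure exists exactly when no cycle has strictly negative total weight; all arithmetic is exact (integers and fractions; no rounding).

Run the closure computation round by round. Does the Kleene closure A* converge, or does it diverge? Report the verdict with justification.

D(0):
  [0, ∞, ∞, 12, -2]
  [∞, 0, 12, ∞, 20]
  [4, ∞, 0, ∞, 11]
  [∞, ∞, 4, 0, ∞]
  [16, ∞, ∞, -5, 0]
D(1):
  [0, ∞, ∞, 12, -2]
  [∞, 0, 12, ∞, 20]
  [4, ∞, 0, 16, 2]
  [∞, ∞, 4, 0, ∞]
  [16, ∞, ∞, -5, 0]
D(2):
  [0, ∞, ∞, 12, -2]
  [∞, 0, 12, ∞, 20]
  [4, ∞, 0, 16, 2]
  [∞, ∞, 4, 0, ∞]
  [16, ∞, ∞, -5, 0]
D(3):
  [0, ∞, ∞, 12, -2]
  [16, 0, 12, 28, 14]
  [4, ∞, 0, 16, 2]
  [8, ∞, 4, 0, 6]
  [16, ∞, ∞, -5, 0]
D(4):
  [0, ∞, 16, 12, -2]
  [16, 0, 12, 28, 14]
  [4, ∞, 0, 16, 2]
  [8, ∞, 4, 0, 6]
  [3, ∞, -1, -5, 0]
D(5):
  [0, ∞, -3, -7, -2]
  [16, 0, 12, 9, 14]
  [4, ∞, 0, -3, 2]
  [8, ∞, 4, 0, 6]
  [3, ∞, -1, -5, 0]
Key observation: every diagonal entry stays at the unit through all rounds, so no improving cycle exists.
Answer: CONVERGES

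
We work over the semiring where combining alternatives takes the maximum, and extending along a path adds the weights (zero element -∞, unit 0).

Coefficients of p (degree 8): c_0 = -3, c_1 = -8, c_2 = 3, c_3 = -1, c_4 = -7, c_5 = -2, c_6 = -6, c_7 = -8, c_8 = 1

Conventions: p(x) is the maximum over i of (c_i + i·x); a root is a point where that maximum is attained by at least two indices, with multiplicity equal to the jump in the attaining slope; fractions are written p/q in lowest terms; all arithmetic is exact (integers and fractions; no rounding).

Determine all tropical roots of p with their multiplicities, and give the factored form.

hull edge (i=0, c=-3) to (i=2, c=3): slope 3, span 2
hull edge (i=2, c=3) to (i=8, c=1): slope -1/3, span 6
Factored form: p(x) = 1 ⊗ (x ⊕ (-3)) ⊗ (x ⊕ (-3)) ⊗ (x ⊕ 1/3) ⊗ (x ⊕ 1/3) ⊗ (x ⊕ 1/3) ⊗ (x ⊕ 1/3) ⊗ (x ⊕ 1/3) ⊗ (x ⊕ 1/3)
Answer: roots = -3 (mult 2), 1/3 (mult 6)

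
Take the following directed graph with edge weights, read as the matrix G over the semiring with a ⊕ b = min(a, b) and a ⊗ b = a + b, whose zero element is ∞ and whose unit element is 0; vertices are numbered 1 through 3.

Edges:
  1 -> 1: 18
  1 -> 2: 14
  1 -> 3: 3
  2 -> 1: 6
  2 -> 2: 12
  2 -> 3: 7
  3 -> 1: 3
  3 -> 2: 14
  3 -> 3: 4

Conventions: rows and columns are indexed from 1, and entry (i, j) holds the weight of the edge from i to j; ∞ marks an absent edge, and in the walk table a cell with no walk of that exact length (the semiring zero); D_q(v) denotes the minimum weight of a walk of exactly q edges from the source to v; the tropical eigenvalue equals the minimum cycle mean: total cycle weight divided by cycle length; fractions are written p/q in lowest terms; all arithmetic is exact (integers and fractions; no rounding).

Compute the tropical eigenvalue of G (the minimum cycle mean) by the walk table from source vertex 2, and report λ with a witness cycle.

q=0: [∞, 0, ∞]
q=1: [6, 12, 7]
q=2: [10, 20, 9]
q=3: [12, 23, 13]
Optimal cycle mean attained by: cycle 1->3->1, total 3 + 3, length 2.
Answer: λ = 3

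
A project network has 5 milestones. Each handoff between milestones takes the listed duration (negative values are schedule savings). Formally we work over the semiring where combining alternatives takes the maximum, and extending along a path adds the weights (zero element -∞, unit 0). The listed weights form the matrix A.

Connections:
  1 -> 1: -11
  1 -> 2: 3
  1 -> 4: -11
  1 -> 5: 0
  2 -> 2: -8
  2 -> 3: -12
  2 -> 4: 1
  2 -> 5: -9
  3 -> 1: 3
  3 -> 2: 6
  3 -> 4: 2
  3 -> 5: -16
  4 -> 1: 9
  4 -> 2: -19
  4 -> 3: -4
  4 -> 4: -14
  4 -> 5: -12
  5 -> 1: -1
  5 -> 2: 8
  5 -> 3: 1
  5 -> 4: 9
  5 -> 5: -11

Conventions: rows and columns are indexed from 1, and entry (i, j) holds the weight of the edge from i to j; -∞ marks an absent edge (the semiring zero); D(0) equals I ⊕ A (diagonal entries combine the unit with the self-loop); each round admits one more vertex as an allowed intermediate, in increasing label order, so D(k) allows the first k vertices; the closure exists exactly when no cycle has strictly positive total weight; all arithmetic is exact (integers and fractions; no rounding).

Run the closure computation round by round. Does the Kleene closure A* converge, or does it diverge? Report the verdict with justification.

D(0):
  [0, 3, -∞, -11, 0]
  [-∞, 0, -12, 1, -9]
  [3, 6, 0, 2, -16]
  [9, -19, -4, 0, -12]
  [-1, 8, 1, 9, 0]
D(1):
  [0, 3, -∞, -11, 0]
  [-∞, 0, -12, 1, -9]
  [3, 6, 0, 2, 3]
  [9, 12, -4, 0, 9]
  [-1, 8, 1, 9, 0]
Detection: at round 2, diagonal entry (4, 4) turns strictly positive.
Key observation: the cycle 4->1->2->4 has total weight 9 + 3 + 1, which is strictly positive.
Answer: DIVERGES — positive cycle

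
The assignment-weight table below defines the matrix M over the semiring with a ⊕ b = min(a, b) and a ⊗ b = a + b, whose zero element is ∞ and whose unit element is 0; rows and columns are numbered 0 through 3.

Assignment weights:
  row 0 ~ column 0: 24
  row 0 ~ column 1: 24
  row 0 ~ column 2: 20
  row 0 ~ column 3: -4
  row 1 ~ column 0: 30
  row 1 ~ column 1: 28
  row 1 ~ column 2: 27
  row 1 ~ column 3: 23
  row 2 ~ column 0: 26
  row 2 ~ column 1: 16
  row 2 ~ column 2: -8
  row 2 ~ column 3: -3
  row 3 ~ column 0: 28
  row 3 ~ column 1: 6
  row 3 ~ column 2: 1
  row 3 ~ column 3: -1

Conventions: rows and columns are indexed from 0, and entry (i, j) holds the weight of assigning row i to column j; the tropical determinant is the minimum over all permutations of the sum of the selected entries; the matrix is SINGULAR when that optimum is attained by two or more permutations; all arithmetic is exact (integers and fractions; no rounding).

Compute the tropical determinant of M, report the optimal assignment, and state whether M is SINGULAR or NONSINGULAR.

σ = (0, 1, 2, 3): 24 + 28 + (-8) + (-1) = 43
σ = (0, 1, 3, 2): 24 + 28 + (-3) + 1 = 50
σ = (0, 2, 1, 3): 24 + 27 + 16 + (-1) = 66
σ = (0, 2, 3, 1): 24 + 27 + (-3) + 6 = 54
σ = (0, 3, 1, 2): 24 + 23 + 16 + 1 = 64
σ = (0, 3, 2, 1): 24 + 23 + (-8) + 6 = 45
σ = (1, 0, 2, 3): 24 + 30 + (-8) + (-1) = 45
σ = (1, 0, 3, 2): 24 + 30 + (-3) + 1 = 52
σ = (1, 2, 0, 3): 24 + 27 + 26 + (-1) = 76
σ = (1, 2, 3, 0): 24 + 27 + (-3) + 28 = 76
σ = (1, 3, 0, 2): 24 + 23 + 26 + 1 = 74
σ = (1, 3, 2, 0): 24 + 23 + (-8) + 28 = 67
σ = (2, 0, 1, 3): 20 + 30 + 16 + (-1) = 65
σ = (2, 0, 3, 1): 20 + 30 + (-3) + 6 = 53
σ = (2, 1, 0, 3): 20 + 28 + 26 + (-1) = 73
σ = (2, 1, 3, 0): 20 + 28 + (-3) + 28 = 73
σ = (2, 3, 0, 1): 20 + 23 + 26 + 6 = 75
σ = (2, 3, 1, 0): 20 + 23 + 16 + 28 = 87
σ = (3, 0, 1, 2): (-4) + 30 + 16 + 1 = 43
σ = (3, 0, 2, 1): (-4) + 30 + (-8) + 6 = 24
σ = (3, 1, 0, 2): (-4) + 28 + 26 + 1 = 51
σ = (3, 1, 2, 0): (-4) + 28 + (-8) + 28 = 44
σ = (3, 2, 0, 1): (-4) + 27 + 26 + 6 = 55
σ = (3, 2, 1, 0): (-4) + 27 + 16 + 28 = 67
Optimal value attained by: σ = (3, 0, 2, 1).
Answer: det⊕(M) = 24; verdict: NONSINGULAR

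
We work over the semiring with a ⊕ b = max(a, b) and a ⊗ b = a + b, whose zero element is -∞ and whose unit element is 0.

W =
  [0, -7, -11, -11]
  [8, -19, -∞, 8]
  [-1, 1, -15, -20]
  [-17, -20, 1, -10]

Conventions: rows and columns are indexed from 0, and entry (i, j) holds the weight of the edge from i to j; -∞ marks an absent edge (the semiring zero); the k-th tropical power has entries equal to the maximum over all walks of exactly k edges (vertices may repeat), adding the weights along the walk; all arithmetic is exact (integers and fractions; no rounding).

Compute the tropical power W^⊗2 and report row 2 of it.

W^⊗2:
  [1, -7, -10, 1]
  [8, 1, 9, -2]
  [9, -8, -12, 9]
  [0, 2, -9, -12]
Answer: row 2 of W^⊗2 = [9, -8, -12, 9]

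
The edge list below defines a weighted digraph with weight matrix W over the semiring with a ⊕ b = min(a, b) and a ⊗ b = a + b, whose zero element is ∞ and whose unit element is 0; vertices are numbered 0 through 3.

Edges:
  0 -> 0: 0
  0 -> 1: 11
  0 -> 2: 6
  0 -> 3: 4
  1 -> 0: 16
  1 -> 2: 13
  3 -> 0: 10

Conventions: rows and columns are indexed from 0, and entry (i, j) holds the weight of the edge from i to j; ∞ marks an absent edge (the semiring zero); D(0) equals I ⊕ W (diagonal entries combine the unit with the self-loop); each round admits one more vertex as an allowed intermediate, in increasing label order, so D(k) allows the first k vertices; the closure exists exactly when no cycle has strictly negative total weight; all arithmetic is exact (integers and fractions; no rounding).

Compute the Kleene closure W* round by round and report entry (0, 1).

D(0):
  [0, 11, 6, 4]
  [16, 0, 13, ∞]
  [∞, ∞, 0, ∞]
  [10, ∞, ∞, 0]
D(1):
  [0, 11, 6, 4]
  [16, 0, 13, 20]
  [∞, ∞, 0, ∞]
  [10, 21, 16, 0]
D(2):
  [0, 11, 6, 4]
  [16, 0, 13, 20]
  [∞, ∞, 0, ∞]
  [10, 21, 16, 0]
D(3):
  [0, 11, 6, 4]
  [16, 0, 13, 20]
  [∞, ∞, 0, ∞]
  [10, 21, 16, 0]
D(4):
  [0, 11, 6, 4]
  [16, 0, 13, 20]
  [∞, ∞, 0, ∞]
  [10, 21, 16, 0]
Answer: W*[0][1] = 11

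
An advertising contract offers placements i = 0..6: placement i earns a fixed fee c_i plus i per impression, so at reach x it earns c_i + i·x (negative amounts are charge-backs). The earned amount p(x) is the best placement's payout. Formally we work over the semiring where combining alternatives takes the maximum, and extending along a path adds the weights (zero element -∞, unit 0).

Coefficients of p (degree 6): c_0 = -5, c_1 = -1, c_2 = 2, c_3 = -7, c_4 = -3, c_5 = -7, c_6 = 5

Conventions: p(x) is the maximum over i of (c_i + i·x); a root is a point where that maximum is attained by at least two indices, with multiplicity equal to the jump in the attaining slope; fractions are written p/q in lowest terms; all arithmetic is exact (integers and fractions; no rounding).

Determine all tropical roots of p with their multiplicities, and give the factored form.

hull edge (i=0, c=-5) to (i=1, c=-1): slope 4, span 1
hull edge (i=1, c=-1) to (i=2, c=2): slope 3, span 1
hull edge (i=2, c=2) to (i=6, c=5): slope 3/4, span 4
Factored form: p(x) = 5 ⊗ (x ⊕ (-4)) ⊗ (x ⊕ (-3)) ⊗ (x ⊕ (-3/4)) ⊗ (x ⊕ (-3/4)) ⊗ (x ⊕ (-3/4)) ⊗ (x ⊕ (-3/4))
Answer: roots = -4 (mult 1), -3 (mult 1), -3/4 (mult 4)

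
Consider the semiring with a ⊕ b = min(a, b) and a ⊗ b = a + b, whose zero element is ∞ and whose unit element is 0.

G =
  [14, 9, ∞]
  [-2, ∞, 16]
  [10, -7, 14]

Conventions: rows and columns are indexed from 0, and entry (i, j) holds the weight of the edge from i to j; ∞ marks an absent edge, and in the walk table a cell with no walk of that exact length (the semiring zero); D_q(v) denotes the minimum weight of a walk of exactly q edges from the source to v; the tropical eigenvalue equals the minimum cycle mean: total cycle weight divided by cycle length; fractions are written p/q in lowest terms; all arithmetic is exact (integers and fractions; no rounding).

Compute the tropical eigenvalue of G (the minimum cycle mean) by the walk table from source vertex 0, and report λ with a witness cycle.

q=0: [0, ∞, ∞]
q=1: [14, 9, ∞]
q=2: [7, 23, 25]
q=3: [21, 16, 39]
Optimal cycle mean attained by: cycle 0->1->0, total 9 + (-2), length 2.
Answer: λ = 7/2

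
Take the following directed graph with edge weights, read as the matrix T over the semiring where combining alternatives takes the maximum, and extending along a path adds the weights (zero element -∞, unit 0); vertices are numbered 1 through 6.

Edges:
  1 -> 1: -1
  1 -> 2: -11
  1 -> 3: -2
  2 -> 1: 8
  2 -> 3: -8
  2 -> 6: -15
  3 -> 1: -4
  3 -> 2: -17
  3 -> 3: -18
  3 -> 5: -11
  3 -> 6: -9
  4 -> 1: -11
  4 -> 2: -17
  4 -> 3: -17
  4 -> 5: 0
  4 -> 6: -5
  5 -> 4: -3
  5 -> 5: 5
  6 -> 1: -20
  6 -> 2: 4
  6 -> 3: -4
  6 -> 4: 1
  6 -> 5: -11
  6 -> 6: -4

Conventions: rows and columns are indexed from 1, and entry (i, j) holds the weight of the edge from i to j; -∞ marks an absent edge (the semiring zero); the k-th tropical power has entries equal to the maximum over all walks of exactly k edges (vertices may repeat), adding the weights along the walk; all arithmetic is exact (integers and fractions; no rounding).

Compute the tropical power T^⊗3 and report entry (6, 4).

T^⊗2:
  [-2, -12, -3, -∞, -13, -11]
  [7, -3, 6, -14, -19, -17]
  [-5, -5, -6, -8, -6, -13]
  [-9, -1, -9, -3, 5, -9]
  [-14, -20, -20, 2, 10, -8]
  [12, 0, -4, -3, 1, -4]
T^⊗3:
  [-3, -7, -4, -10, -8, -12]
  [6, -4, 5, -16, -5, -3]
  [3, -9, -7, -9, -1, -13]
  [7, -5, -9, 2, 10, -8]
  [-9, -4, -12, 7, 15, -3]
  [11, 1, 10, -2, 6, -8]
Key observation: the optimum is the walk 6->4->5->4, with weight 1 + 0 + (-3) = -2.
Optimal value attained by: walk 6->4->5->4.
Answer: (T^⊗3)[6][4] = -2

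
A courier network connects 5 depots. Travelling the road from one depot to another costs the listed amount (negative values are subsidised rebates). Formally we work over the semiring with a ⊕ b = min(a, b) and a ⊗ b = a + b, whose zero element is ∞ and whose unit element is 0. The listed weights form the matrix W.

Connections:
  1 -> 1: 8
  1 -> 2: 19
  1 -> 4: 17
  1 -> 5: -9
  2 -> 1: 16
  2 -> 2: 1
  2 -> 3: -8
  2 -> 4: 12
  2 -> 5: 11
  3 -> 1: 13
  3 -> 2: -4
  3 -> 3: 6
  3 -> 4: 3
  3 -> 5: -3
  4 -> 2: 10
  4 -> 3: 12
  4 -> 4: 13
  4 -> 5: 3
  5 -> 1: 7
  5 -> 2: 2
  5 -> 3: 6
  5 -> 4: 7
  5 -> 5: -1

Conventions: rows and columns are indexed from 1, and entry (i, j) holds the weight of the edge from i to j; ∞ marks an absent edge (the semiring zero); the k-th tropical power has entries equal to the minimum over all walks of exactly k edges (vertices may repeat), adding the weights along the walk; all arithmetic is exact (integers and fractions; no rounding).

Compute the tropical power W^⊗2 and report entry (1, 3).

W^⊗2:
  [-2, -7, -3, -2, -10]
  [5, -12, -7, -5, -11]
  [4, -3, -12, 4, -4]
  [10, 5, 2, 10, 2]
  [6, 1, -6, 6, -2]
Key observation: the optimum is the walk 1->5->3, with weight (-9) + 6 = -3.
Optimal value attained by: walk 1->5->3.
Answer: (W^⊗2)[1][3] = -3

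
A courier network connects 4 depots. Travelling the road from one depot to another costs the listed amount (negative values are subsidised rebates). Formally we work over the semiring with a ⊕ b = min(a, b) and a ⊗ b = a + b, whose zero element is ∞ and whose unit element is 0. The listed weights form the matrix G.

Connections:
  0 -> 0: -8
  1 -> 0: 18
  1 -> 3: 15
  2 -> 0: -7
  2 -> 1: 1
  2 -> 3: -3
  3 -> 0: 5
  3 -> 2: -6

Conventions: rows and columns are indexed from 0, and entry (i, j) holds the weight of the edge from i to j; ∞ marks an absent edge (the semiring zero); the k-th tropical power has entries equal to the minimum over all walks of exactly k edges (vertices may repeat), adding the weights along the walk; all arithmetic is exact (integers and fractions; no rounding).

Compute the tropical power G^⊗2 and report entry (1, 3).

G^⊗2:
  [-16, ∞, ∞, ∞]
  [10, ∞, 9, ∞]
  [-15, ∞, -9, 16]
  [-13, -5, ∞, -9]
Key observation: no walk of exactly 2 edges connects these vertices, so the entry is the semiring zero.
Answer: (G^⊗2)[1][3] = ∞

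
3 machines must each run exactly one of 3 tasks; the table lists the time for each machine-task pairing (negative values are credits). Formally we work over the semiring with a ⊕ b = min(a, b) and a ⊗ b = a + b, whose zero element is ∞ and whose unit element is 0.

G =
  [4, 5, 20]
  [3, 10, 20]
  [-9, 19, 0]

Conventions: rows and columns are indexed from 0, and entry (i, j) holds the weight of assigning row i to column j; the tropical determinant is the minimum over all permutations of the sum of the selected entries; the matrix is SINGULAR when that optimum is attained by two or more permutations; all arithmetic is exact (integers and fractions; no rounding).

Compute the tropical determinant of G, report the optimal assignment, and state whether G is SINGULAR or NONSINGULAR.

σ = (0, 1, 2): 4 + 10 + 0 = 14
σ = (0, 2, 1): 4 + 20 + 19 = 43
σ = (1, 0, 2): 5 + 3 + 0 = 8
σ = (1, 2, 0): 5 + 20 + (-9) = 16
σ = (2, 0, 1): 20 + 3 + 19 = 42
σ = (2, 1, 0): 20 + 10 + (-9) = 21
Optimal value attained by: σ = (1, 0, 2).
Answer: det⊕(G) = 8; verdict: NONSINGULAR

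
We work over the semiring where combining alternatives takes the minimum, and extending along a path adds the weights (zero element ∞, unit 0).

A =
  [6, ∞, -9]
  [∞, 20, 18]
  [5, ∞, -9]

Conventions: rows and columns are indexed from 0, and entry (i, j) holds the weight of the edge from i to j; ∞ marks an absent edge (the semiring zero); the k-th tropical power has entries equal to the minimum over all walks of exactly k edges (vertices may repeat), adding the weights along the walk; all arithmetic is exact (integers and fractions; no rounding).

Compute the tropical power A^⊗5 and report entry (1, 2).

A^⊗2:
  [-4, ∞, -18]
  [23, 40, 9]
  [-4, ∞, -18]
A^⊗3:
  [-13, ∞, -27]
  [14, 60, 0]
  [-13, ∞, -27]
A^⊗4:
  [-22, ∞, -36]
  [5, 80, -9]
  [-22, ∞, -36]
A^⊗5:
  [-31, ∞, -45]
  [-4, 100, -18]
  [-31, ∞, -45]
Key observation: the optimum is the walk 1->2->2->2->2->2, with weight 18 + (-9) + (-9) + (-9) + (-9) = -18.
Optimal value attained by: walk 1->2->2->2->2->2.
Answer: (A^⊗5)[1][2] = -18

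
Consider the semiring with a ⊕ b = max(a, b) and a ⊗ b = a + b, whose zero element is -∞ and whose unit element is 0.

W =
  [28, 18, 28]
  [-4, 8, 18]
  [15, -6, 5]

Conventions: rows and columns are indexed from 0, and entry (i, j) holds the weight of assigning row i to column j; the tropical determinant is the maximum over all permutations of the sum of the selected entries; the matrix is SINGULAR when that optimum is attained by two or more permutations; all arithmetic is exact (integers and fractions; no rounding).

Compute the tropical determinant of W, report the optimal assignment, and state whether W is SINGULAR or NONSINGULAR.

σ = (0, 1, 2): 28 + 8 + 5 = 41
σ = (0, 2, 1): 28 + 18 + (-6) = 40
σ = (1, 0, 2): 18 + (-4) + 5 = 19
σ = (1, 2, 0): 18 + 18 + 15 = 51
σ = (2, 0, 1): 28 + (-4) + (-6) = 18
σ = (2, 1, 0): 28 + 8 + 15 = 51
Optimal value attained by: σ = (1, 2, 0).
Answer: det⊕(W) = 51; verdict: SINGULAR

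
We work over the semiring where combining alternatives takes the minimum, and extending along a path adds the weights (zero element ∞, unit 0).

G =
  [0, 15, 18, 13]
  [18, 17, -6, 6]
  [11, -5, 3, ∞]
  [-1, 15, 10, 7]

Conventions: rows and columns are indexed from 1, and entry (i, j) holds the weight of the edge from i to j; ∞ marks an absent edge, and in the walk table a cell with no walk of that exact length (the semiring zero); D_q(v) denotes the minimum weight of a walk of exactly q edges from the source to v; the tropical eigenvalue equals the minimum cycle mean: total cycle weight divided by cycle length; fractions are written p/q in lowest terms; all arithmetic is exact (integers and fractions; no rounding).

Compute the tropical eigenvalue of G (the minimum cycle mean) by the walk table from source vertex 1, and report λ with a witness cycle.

q=0: [0, ∞, ∞, ∞]
q=1: [0, 15, 18, 13]
q=2: [0, 13, 9, 13]
q=3: [0, 4, 7, 13]
q=4: [0, 2, -2, 10]
Optimal cycle mean attained by: cycle 2->3->2, total (-6) + (-5), length 2.
Answer: λ = -11/2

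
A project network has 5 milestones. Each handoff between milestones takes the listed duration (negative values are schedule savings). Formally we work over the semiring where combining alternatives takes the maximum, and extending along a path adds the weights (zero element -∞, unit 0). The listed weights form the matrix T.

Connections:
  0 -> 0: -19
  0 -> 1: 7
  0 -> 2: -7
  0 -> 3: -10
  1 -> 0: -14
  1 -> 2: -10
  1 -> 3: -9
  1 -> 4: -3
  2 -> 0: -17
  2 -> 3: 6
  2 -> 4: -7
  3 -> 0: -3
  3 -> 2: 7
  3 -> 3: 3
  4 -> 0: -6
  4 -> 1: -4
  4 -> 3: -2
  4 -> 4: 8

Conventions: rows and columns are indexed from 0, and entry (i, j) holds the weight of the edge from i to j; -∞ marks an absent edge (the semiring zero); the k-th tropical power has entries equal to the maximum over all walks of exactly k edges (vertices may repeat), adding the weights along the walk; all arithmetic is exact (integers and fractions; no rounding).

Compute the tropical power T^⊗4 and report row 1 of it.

T^⊗2:
  [-7, -12, -3, -1, 4]
  [-9, -7, -2, -4, 5]
  [3, -10, 13, 9, 1]
  [0, 4, 10, 13, 0]
  [2, 4, 5, 6, 16]
T^⊗3:
  [-2, 0, 6, 3, 12]
  [-1, 1, 3, 4, 13]
  [6, 10, 16, 19, 9]
  [10, 7, 20, 16, 8]
  [10, 12, 13, 14, 24]
T^⊗4:
  [6, 8, 10, 12, 20]
  [7, 9, 11, 11, 21]
  [16, 13, 26, 22, 17]
  [13, 17, 23, 26, 16]
  [18, 20, 21, 22, 32]
Answer: row 1 of T^⊗4 = [7, 9, 11, 11, 21]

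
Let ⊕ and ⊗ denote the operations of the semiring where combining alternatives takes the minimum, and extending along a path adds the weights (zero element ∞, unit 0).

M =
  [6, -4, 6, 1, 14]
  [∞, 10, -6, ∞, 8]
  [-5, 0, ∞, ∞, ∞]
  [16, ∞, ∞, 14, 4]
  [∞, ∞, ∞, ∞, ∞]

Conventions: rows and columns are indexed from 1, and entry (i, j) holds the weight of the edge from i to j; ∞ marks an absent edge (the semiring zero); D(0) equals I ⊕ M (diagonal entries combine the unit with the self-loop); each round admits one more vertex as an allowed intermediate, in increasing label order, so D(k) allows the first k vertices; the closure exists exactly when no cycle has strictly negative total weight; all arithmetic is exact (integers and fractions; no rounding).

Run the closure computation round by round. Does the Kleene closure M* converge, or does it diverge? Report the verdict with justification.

D(0):
  [0, -4, 6, 1, 14]
  [∞, 0, -6, ∞, 8]
  [-5, 0, 0, ∞, ∞]
  [16, ∞, ∞, 0, 4]
  [∞, ∞, ∞, ∞, 0]
D(1):
  [0, -4, 6, 1, 14]
  [∞, 0, -6, ∞, 8]
  [-5, -9, 0, -4, 9]
  [16, 12, 22, 0, 4]
  [∞, ∞, ∞, ∞, 0]
Detection: at round 2, diagonal entry (3, 3) turns strictly negative.
Key observation: the cycle 3->1->2->3 has total weight (-5) + (-4) + (-6), which is strictly negative.
Answer: DIVERGES — negative cycle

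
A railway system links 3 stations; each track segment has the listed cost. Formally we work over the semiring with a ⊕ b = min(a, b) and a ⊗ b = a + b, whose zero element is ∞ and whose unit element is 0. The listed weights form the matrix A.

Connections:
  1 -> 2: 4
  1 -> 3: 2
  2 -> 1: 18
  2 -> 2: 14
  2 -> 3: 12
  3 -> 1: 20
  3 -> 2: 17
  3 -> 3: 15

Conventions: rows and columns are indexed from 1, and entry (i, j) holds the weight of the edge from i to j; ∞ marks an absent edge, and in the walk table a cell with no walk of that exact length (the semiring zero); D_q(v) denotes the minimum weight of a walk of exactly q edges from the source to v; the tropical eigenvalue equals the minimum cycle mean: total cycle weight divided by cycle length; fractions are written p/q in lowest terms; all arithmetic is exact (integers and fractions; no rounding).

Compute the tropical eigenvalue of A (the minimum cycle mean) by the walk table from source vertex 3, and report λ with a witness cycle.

q=0: [∞, ∞, 0]
q=1: [20, 17, 15]
q=2: [35, 24, 22]
q=3: [42, 38, 36]
Optimal cycle mean attained by: cycle 1->2->1, total 4 + 18, length 2.
Answer: λ = 11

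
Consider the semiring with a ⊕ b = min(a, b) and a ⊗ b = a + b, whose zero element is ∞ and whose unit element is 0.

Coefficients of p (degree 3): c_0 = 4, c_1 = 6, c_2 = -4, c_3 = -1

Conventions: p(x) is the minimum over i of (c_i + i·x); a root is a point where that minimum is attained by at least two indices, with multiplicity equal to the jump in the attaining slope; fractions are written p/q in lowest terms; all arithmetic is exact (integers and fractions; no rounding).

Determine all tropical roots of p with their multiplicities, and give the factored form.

hull edge (i=0, c=4) to (i=2, c=-4): slope -4, span 2
hull edge (i=2, c=-4) to (i=3, c=-1): slope 3, span 1
Factored form: p(x) = -1 ⊗ (x ⊕ (-3)) ⊗ (x ⊕ 4) ⊗ (x ⊕ 4)
Answer: roots = -3 (mult 1), 4 (mult 2)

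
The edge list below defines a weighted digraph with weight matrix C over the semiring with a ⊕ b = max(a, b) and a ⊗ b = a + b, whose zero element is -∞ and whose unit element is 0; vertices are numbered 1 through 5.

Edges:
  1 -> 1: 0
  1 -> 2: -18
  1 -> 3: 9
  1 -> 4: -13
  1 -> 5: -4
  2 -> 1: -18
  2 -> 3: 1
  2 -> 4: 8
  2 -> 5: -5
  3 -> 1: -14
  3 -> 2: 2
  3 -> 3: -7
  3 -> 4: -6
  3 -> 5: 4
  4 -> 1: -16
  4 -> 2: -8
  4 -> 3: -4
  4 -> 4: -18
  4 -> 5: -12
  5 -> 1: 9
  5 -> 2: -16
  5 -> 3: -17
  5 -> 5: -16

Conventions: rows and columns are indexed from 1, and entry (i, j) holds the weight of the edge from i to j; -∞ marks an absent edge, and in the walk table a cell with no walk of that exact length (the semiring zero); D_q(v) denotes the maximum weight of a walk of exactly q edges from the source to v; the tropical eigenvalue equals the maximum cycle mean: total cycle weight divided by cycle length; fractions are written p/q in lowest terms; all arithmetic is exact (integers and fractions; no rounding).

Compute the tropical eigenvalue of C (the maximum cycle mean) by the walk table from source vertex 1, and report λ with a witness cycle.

q=0: [0, -∞, -∞, -∞, -∞]
q=1: [0, -18, 9, -13, -4]
q=2: [5, 11, 9, 3, 13]
q=3: [22, 11, 14, 19, 13]
q=4: [22, 16, 31, 19, 18]
q=5: [27, 33, 31, 25, 35]
Optimal cycle mean attained by: cycle 1->3->5->1, total 9 + 4 + 9, length 3.
Answer: λ = 22/3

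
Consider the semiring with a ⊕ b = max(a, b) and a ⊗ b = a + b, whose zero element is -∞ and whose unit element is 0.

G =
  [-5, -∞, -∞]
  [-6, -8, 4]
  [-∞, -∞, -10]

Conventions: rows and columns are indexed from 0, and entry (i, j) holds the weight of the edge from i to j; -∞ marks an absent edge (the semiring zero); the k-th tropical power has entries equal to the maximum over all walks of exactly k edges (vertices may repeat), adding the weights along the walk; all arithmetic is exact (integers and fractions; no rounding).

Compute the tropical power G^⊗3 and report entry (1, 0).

G^⊗2:
  [-10, -∞, -∞]
  [-11, -16, -4]
  [-∞, -∞, -20]
G^⊗3:
  [-15, -∞, -∞]
  [-16, -24, -12]
  [-∞, -∞, -30]
Key observation: the optimum is the walk 1->0->0->0, with weight (-6) + (-5) + (-5) = -16.
Optimal value attained by: walk 1->0->0->0.
Answer: (G^⊗3)[1][0] = -16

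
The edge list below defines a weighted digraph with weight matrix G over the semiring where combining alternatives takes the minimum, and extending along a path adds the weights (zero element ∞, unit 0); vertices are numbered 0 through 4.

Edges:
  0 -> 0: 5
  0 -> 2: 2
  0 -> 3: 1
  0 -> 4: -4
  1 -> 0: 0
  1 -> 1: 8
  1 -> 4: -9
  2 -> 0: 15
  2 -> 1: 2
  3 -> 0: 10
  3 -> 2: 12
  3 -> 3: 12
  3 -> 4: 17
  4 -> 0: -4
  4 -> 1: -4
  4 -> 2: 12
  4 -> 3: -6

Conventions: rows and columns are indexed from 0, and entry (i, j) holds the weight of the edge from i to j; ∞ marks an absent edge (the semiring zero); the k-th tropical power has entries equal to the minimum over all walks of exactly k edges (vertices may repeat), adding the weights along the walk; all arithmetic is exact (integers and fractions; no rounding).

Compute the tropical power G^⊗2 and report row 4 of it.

G^⊗2:
  [-8, -8, 7, -10, 1]
  [-13, -13, 2, -15, -4]
  [2, 10, 17, 16, -7]
  [13, 13, 12, 11, 6]
  [-4, 4, -2, -3, -13]
Answer: row 4 of G^⊗2 = [-4, 4, -2, -3, -13]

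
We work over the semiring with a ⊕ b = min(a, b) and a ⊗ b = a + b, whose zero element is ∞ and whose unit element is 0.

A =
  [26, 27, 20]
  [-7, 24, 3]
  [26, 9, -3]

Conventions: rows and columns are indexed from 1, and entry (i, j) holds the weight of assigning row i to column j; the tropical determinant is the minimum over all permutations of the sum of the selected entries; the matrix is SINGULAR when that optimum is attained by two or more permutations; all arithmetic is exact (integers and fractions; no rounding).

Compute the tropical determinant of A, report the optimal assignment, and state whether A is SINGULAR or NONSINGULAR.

σ = (1, 2, 3): 26 + 24 + (-3) = 47
σ = (1, 3, 2): 26 + 3 + 9 = 38
σ = (2, 1, 3): 27 + (-7) + (-3) = 17
σ = (2, 3, 1): 27 + 3 + 26 = 56
σ = (3, 1, 2): 20 + (-7) + 9 = 22
σ = (3, 2, 1): 20 + 24 + 26 = 70
Optimal value attained by: σ = (2, 1, 3).
Answer: det⊕(A) = 17; verdict: NONSINGULAR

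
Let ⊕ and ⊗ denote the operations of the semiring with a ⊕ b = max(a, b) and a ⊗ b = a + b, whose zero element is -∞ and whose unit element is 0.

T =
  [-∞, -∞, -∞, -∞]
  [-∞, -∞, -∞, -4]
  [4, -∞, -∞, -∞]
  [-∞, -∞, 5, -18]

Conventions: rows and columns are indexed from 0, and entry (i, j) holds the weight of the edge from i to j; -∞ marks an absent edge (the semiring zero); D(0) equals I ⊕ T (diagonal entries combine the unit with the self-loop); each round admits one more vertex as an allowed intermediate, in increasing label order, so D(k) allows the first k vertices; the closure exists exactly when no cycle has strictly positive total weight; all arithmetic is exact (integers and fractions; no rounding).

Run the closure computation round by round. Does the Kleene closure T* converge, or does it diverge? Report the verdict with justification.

D(0):
  [0, -∞, -∞, -∞]
  [-∞, 0, -∞, -4]
  [4, -∞, 0, -∞]
  [-∞, -∞, 5, 0]
D(1):
  [0, -∞, -∞, -∞]
  [-∞, 0, -∞, -4]
  [4, -∞, 0, -∞]
  [-∞, -∞, 5, 0]
D(2):
  [0, -∞, -∞, -∞]
  [-∞, 0, -∞, -4]
  [4, -∞, 0, -∞]
  [-∞, -∞, 5, 0]
D(3):
  [0, -∞, -∞, -∞]
  [-∞, 0, -∞, -4]
  [4, -∞, 0, -∞]
  [9, -∞, 5, 0]
D(4):
  [0, -∞, -∞, -∞]
  [5, 0, 1, -4]
  [4, -∞, 0, -∞]
  [9, -∞, 5, 0]
Key observation: every diagonal entry stays at the unit through all rounds, so no improving cycle exists.
Answer: CONVERGES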